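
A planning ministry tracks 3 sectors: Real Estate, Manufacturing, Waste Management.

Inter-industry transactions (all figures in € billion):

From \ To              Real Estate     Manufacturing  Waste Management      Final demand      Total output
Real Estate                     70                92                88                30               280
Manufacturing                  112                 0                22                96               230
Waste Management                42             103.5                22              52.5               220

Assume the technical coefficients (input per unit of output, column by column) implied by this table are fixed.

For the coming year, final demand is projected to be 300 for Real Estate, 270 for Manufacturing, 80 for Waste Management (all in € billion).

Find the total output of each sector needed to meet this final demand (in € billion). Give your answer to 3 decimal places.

x_1 = 1217.815, x_2 = 827.697, x_3 = 705.706

Technical coefficients a_ij = z_ij / X_j:
  a_11 = 70/280 = 0.25, a_21 = 112/280 = 0.40, a_31 = 42/280 = 0.15
  a_12 = 92/230 = 0.40, a_22 = 0/230 = 0.00, a_32 = 103.5/230 = 0.45
  a_13 = 88/220 = 0.40, a_23 = 22/220 = 0.10, a_33 = 22/220 = 0.10
I − A =
  [   0.75    -0.40    -0.40]
  [  -0.40     1.00    -0.10]
  [  -0.15    -0.45     0.90]
Cofactors of I−A, C_ij = (−1)^(i+j)·(minor ij) (rows/columns in the sector order above):
  C_11 = (1.00)(0.90) − (-0.10)(-0.45) = 0.8550
  C_12 = −[(-0.40)(0.90) − (-0.10)(-0.15)] = 0.3750
  C_13 = (-0.40)(-0.45) − (1.00)(-0.15) = 0.3300
  C_21 = −[(-0.40)(0.90) − (-0.40)(-0.45)] = 0.5400
  C_22 = (0.75)(0.90) − (-0.40)(-0.15) = 0.6150
  C_23 = −[(0.75)(-0.45) − (-0.40)(-0.15)] = 0.3975
  C_31 = (-0.40)(-0.10) − (-0.40)(1.00) = 0.4400
  C_32 = −[(0.75)(-0.10) − (-0.40)(-0.40)] = 0.2350
  C_33 = (0.75)(1.00) − (-0.40)(-0.40) = 0.5900
det(I−A) = Σ_j (I−A)_1j·C_1j = (0.75)(0.8550) + (-0.40)(0.3750) + (-0.40)(0.3300) = 0.35925
adj(I−A) = Cᵀ =
  [ 0.8550   0.5400   0.4400]
  [ 0.3750   0.6150   0.2350]
  [ 0.3300   0.3975   0.5900]
(I − A)⁻¹ = adj(I−A) / det(I−A) ≈
  [   2.3800     1.5031     1.2248]
  [   1.0438     1.7119     0.6541]
  [   0.9186     1.1065     1.6423]
x = (I − A)⁻¹ d = adj(I−A)·d / det(I−A), with det(I−A) = 0.35925:
  x_1 = (0.8550·300 + 0.5400·270 + 0.4400·80) / 0.35925 = 437.50 / 0.35925 ≈ 1217.815
  x_2 = (0.3750·300 + 0.6150·270 + 0.2350·80) / 0.35925 = 297.35 / 0.35925 ≈ 827.697
  x_3 = (0.3300·300 + 0.3975·270 + 0.5900·80) / 0.35925 = 253.525 / 0.35925 ≈ 705.706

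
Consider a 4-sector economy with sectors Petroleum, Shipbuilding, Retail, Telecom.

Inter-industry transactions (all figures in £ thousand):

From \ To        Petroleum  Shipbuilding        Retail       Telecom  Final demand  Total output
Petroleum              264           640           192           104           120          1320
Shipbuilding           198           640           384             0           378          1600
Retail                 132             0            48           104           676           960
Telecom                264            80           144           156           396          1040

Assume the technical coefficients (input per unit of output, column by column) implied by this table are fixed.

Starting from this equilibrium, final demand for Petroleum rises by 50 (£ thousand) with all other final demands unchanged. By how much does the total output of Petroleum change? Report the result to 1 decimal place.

Δx_1 = 82.1

Technical coefficients a_ij = z_ij / X_j:
  a_11 = 264/1320 = 0.20, a_21 = 198/1320 = 0.15, a_31 = 132/1320 = 0.10, a_41 = 264/1320 = 0.20
  a_12 = 640/1600 = 0.40, a_22 = 640/1600 = 0.40, a_32 = 0/1600 = 0.00, a_42 = 80/1600 = 0.05
  a_13 = 192/960 = 0.20, a_23 = 384/960 = 0.40, a_33 = 48/960 = 0.05, a_43 = 144/960 = 0.15
  a_14 = 104/1040 = 0.10, a_24 = 0/1040 = 0.00, a_34 = 104/1040 = 0.10, a_44 = 156/1040 = 0.15
I − A =
  [   0.80    -0.40    -0.20    -0.10]
  [  -0.15     0.60    -0.40     0.00]
  [  -0.10     0.00     0.95    -0.10]
  [  -0.20    -0.05    -0.15     0.85]
Compute the cofactors C_ij = (−1)^(i+j)·(3×3 minor ij) of I−A; the adjugate is their transpose:
adj(I−A) = Cᵀ =
  [ 0.473500   0.322750   0.249000   0.085000]
  [ 0.160875   0.592500   0.291750   0.053250]
  [ 0.063750   0.046500   0.344250   0.048000]
  [ 0.132125   0.119000   0.136500   0.371000]
det(I−A) = Σ_j (I−A)_1j·C_1j = (0.80)(0.473500) + (-0.40)(0.160875) + (-0.20)(0.063750) + (-0.10)(0.132125) = 0.2884875
(I − A)⁻¹ = adj(I−A) / det(I−A) ≈
  [   1.6413     1.1188     0.8631     0.2946]
  [   0.5576     2.0538     1.0113     0.1846]
  [   0.2210     0.1612     1.1933     0.1664]
  [   0.4580     0.4125     0.4732     1.2860]
Δx = (I − A)⁻¹ Δd with Δd having +50 in the Petroleum component and 0 elsewhere.
So Δx_1 = L_11 · (+50), where L_11 = adj(I−A)_11 / det(I−A) = 0.473500 / 0.2884875.
Δx_1 = 0.473500 × (+50) / 0.2884875 = 23.675 / 0.2884875 ≈ 82.1.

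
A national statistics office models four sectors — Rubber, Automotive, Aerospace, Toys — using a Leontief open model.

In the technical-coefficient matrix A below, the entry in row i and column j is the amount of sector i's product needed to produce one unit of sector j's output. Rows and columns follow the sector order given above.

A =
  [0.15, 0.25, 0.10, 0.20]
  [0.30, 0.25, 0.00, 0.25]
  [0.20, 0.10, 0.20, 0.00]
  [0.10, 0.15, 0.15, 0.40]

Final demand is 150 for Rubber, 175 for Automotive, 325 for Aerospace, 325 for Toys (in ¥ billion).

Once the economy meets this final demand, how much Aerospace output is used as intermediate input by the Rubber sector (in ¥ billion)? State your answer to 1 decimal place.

I − A =
  [   0.85    -0.25    -0.10    -0.20]
  [  -0.30     0.75     0.00    -0.25]
  [  -0.20    -0.10     0.80     0.00]
  [  -0.10    -0.15    -0.15     0.60]
Compute the cofactors C_ij = (−1)^(i+j)·(3×3 minor ij) of I−A; the adjugate is their transpose:
adj(I−A) = Cᵀ =
  [ 0.326250   0.153000   0.073125   0.172500]
  [ 0.171500   0.374000   0.061375   0.213000]
  [ 0.103000   0.085000   0.275375   0.069750]
  [ 0.123000   0.140250   0.096375   0.432000]
det(I−A) = Σ_j (I−A)_1j·C_1j = (0.85)(0.326250) + (-0.25)(0.171500) + (-0.10)(0.103000) + (-0.20)(0.123000) = 0.1995375
(I − A)⁻¹ = adj(I−A) / det(I−A) ≈
  [   1.6350     0.7668     0.3665     0.8645]
  [   0.8595     1.8743     0.3076     1.0675]
  [   0.5162     0.4260     1.3801     0.3496]
  [   0.6164     0.7029     0.4830     2.1650]
First solve x = (I − A)⁻¹ d = adj(I−A)·d / det(I−A); in particular x_1 = (0.326250·150 + 0.153000·175 + 0.073125·325 + 0.172500·325) / 0.1995375 = 155.540625 / 0.1995375 ≈ 779.506.
Intermediate flow from 3 to 1: z_31 = a_31 · x_1 = 0.20 × 155.540625 / 0.1995375 = 31.108125 / 0.1995375 ≈ 155.9.

z_31 = 155.9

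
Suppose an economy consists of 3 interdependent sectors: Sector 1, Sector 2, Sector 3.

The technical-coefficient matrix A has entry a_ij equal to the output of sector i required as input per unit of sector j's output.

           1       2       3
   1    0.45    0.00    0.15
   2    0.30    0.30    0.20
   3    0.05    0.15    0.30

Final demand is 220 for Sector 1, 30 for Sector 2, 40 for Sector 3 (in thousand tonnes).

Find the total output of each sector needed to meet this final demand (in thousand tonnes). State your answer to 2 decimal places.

x_1 = 440.15, x_2 = 273.55, x_3 = 147.20

I − A =
  [   0.55     0.00    -0.15]
  [  -0.30     0.70    -0.20]
  [  -0.05    -0.15     0.70]
Cofactors of I−A, C_ij = (−1)^(i+j)·(minor ij) (rows/columns in the sector order above):
  C_11 = (0.70)(0.70) − (-0.20)(-0.15) = 0.4600
  C_12 = −[(-0.30)(0.70) − (-0.20)(-0.05)] = 0.2200
  C_13 = (-0.30)(-0.15) − (0.70)(-0.05) = 0.0800
  C_21 = −[(0.00)(0.70) − (-0.15)(-0.15)] = 0.0225
  C_22 = (0.55)(0.70) − (-0.15)(-0.05) = 0.3775
  C_23 = −[(0.55)(-0.15) − (0.00)(-0.05)] = 0.0825
  C_31 = (0.00)(-0.20) − (-0.15)(0.70) = 0.1050
  C_32 = −[(0.55)(-0.20) − (-0.15)(-0.30)] = 0.1550
  C_33 = (0.55)(0.70) − (0.00)(-0.30) = 0.3850
det(I−A) = Σ_j (I−A)_1j·C_1j = (0.55)(0.4600) + (0.00)(0.2200) + (-0.15)(0.0800) = 0.2410
adj(I−A) = Cᵀ =
  [ 0.4600   0.0225   0.1050]
  [ 0.2200   0.3775   0.1550]
  [ 0.0800   0.0825   0.3850]
(I − A)⁻¹ = adj(I−A) / det(I−A) ≈
  [   1.9087     0.0934     0.4357]
  [   0.9129     1.5664     0.6432]
  [   0.3320     0.3423     1.5975]
x = (I − A)⁻¹ d = adj(I−A)·d / det(I−A), with det(I−A) = 0.2410:
  x_1 = (0.4600·220 + 0.0225·30 + 0.1050·40) / 0.2410 = 106.075 / 0.2410 ≈ 440.15
  x_2 = (0.2200·220 + 0.3775·30 + 0.1550·40) / 0.2410 = 65.925 / 0.2410 ≈ 273.55
  x_3 = (0.0800·220 + 0.0825·30 + 0.3850·40) / 0.2410 = 35.475 / 0.2410 ≈ 147.20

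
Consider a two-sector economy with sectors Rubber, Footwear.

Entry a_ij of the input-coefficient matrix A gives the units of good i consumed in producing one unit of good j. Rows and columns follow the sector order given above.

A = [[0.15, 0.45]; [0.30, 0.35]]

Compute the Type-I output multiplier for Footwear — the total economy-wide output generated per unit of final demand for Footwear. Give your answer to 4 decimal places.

m_F = 3.1138

I − A =
  [   0.85    -0.45]
  [  -0.30     0.65]
det(I−A) = (0.85)(0.65) − (-0.45)(-0.30) = 0.4175
adj(I−A) = [[0.65, 0.45], [0.30, 0.85]]
(I − A)⁻¹ = adj(I−A) / det(I−A) ≈
  [   1.55689     1.07784]
  [   0.71856     2.03593]
The output multiplier for sector j is the column-j sum of the Leontief inverse (I − A)⁻¹ = adj(I−A) / det(I−A).
Column F of adj(I−A): (0.45, 0.85); det(I−A) = 0.4175.
m_F = (0.45 + 0.85) / 0.4175 = 1.30 / 0.4175 ≈ 3.1138.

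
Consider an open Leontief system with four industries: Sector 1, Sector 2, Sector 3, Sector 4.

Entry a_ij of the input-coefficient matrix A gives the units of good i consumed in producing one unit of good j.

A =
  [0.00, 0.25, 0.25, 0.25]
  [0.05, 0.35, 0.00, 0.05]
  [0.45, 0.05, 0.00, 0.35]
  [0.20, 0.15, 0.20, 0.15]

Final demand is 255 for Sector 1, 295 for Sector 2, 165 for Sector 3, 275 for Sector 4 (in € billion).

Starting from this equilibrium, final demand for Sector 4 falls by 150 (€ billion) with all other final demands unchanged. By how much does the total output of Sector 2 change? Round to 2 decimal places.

I − A =
  [   1.00    -0.25    -0.25    -0.25]
  [  -0.05     0.65     0.00    -0.05]
  [  -0.45    -0.05     1.00    -0.35]
  [  -0.20    -0.15    -0.20     0.85]
Compute the cofactors C_ij = (−1)^(i+j)·(3×3 minor ij) of I−A; the adjugate is their transpose:
adj(I−A) = Cᵀ =
  [ 0.499000   0.258750   0.171250   0.232500]
  [ 0.053500   0.594375   0.025625   0.061250]
  [ 0.296000   0.222500   0.497500   0.305000]
  [ 0.196500   0.218125   0.161875   0.563750]
det(I−A) = Σ_j (I−A)_1j·C_1j = (1.00)(0.499000) + (-0.25)(0.053500) + (-0.25)(0.296000) + (-0.25)(0.196500) = 0.3625
(I − A)⁻¹ = adj(I−A) / det(I−A) ≈
  [   1.3766     0.7138     0.4724     0.6414]
  [   0.1476     1.6397     0.0707     0.1690]
  [   0.8166     0.6138     1.3724     0.8414]
  [   0.5421     0.6017     0.4466     1.5552]
Δx = (I − A)⁻¹ Δd with Δd having -150 in the Sector 4 component and 0 elsewhere.
So Δx_2 = L_24 · (-150), where L_24 = adj(I−A)_24 / det(I−A) = 0.061250 / 0.3625.
Δx_2 = 0.061250 × (-150) / 0.3625 = -9.1875 / 0.3625 ≈ -25.34.

Δx_2 = -25.34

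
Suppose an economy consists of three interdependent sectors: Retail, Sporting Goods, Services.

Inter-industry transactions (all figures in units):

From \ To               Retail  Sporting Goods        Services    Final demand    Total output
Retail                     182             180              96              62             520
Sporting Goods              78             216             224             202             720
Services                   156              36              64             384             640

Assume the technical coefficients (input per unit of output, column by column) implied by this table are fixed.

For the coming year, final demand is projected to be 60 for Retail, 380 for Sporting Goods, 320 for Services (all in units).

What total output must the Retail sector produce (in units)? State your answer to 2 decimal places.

x_1 = 611.13

Technical coefficients a_ij = z_ij / X_j:
  a_11 = 182/520 = 0.35, a_21 = 78/520 = 0.15, a_31 = 156/520 = 0.30
  a_12 = 180/720 = 0.25, a_22 = 216/720 = 0.30, a_32 = 36/720 = 0.05
  a_13 = 96/640 = 0.15, a_23 = 224/640 = 0.35, a_33 = 64/640 = 0.10
I − A =
  [   0.65    -0.25    -0.15]
  [  -0.15     0.70    -0.35]
  [  -0.30    -0.05     0.90]
Cofactors of I−A, C_ij = (−1)^(i+j)·(minor ij) (rows/columns in the sector order above):
  C_11 = (0.70)(0.90) − (-0.35)(-0.05) = 0.6125
  C_12 = −[(-0.15)(0.90) − (-0.35)(-0.30)] = 0.2400
  C_13 = (-0.15)(-0.05) − (0.70)(-0.30) = 0.2175
  C_21 = −[(-0.25)(0.90) − (-0.15)(-0.05)] = 0.2325
  C_22 = (0.65)(0.90) − (-0.15)(-0.30) = 0.5400
  C_23 = −[(0.65)(-0.05) − (-0.25)(-0.30)] = 0.1075
  C_31 = (-0.25)(-0.35) − (-0.15)(0.70) = 0.1925
  C_32 = −[(0.65)(-0.35) − (-0.15)(-0.15)] = 0.2500
  C_33 = (0.65)(0.70) − (-0.25)(-0.15) = 0.4175
det(I−A) = Σ_j (I−A)_1j·C_1j = (0.65)(0.6125) + (-0.25)(0.2400) + (-0.15)(0.2175) = 0.3055
adj(I−A) = Cᵀ =
  [ 0.6125   0.2325   0.1925]
  [ 0.2400   0.5400   0.2500]
  [ 0.2175   0.1075   0.4175]
(I − A)⁻¹ = adj(I−A) / det(I−A) ≈
  [   2.0049     0.7610     0.6301]
  [   0.7856     1.7676     0.8183]
  [   0.7119     0.3519     1.3666]
x = (I − A)⁻¹ d = adj(I−A)·d / det(I−A), with det(I−A) = 0.3055:
  x_1 = (0.6125·60 + 0.2325·380 + 0.1925·320) / 0.3055 = 186.70 / 0.3055 ≈ 611.13
  x_2 = (0.2400·60 + 0.5400·380 + 0.2500·320) / 0.3055 = 299.60 / 0.3055 ≈ 980.69
  x_3 = (0.2175·60 + 0.1075·380 + 0.4175·320) / 0.3055 = 187.50 / 0.3055 ≈ 613.75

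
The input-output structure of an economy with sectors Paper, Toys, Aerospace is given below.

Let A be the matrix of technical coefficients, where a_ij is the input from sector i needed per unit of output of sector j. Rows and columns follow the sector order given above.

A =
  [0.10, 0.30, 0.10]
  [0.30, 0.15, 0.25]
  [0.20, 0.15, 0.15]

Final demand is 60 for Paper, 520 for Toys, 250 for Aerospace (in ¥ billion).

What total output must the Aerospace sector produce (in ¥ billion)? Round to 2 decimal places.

I − A =
  [   0.90    -0.30    -0.10]
  [  -0.30     0.85    -0.25]
  [  -0.20    -0.15     0.85]
Cofactors of I−A, C_ij = (−1)^(i+j)·(minor ij) (rows/columns in the sector order above):
  C_11 = (0.85)(0.85) − (-0.25)(-0.15) = 0.6850
  C_12 = −[(-0.30)(0.85) − (-0.25)(-0.20)] = 0.3050
  C_13 = (-0.30)(-0.15) − (0.85)(-0.20) = 0.2150
  C_21 = −[(-0.30)(0.85) − (-0.10)(-0.15)] = 0.2700
  C_22 = (0.90)(0.85) − (-0.10)(-0.20) = 0.7450
  C_23 = −[(0.90)(-0.15) − (-0.30)(-0.20)] = 0.1950
  C_31 = (-0.30)(-0.25) − (-0.10)(0.85) = 0.1600
  C_32 = −[(0.90)(-0.25) − (-0.10)(-0.30)] = 0.2550
  C_33 = (0.90)(0.85) − (-0.30)(-0.30) = 0.6750
det(I−A) = Σ_j (I−A)_1j·C_1j = (0.90)(0.6850) + (-0.30)(0.3050) + (-0.10)(0.2150) = 0.5035
adj(I−A) = Cᵀ =
  [ 0.6850   0.2700   0.1600]
  [ 0.3050   0.7450   0.2550]
  [ 0.2150   0.1950   0.6750]
(I − A)⁻¹ = adj(I−A) / det(I−A) ≈
  [   1.3605     0.5362     0.3178]
  [   0.6058     1.4796     0.5065]
  [   0.4270     0.3873     1.3406]
x = (I − A)⁻¹ d = adj(I−A)·d / det(I−A), with det(I−A) = 0.5035:
  x_1 = (0.6850·60 + 0.2700·520 + 0.1600·250) / 0.5035 = 221.50 / 0.5035 ≈ 439.92
  x_2 = (0.3050·60 + 0.7450·520 + 0.2550·250) / 0.5035 = 469.45 / 0.5035 ≈ 932.37
  x_3 = (0.2150·60 + 0.1950·520 + 0.6750·250) / 0.5035 = 283.05 / 0.5035 ≈ 562.16

x_3 = 562.16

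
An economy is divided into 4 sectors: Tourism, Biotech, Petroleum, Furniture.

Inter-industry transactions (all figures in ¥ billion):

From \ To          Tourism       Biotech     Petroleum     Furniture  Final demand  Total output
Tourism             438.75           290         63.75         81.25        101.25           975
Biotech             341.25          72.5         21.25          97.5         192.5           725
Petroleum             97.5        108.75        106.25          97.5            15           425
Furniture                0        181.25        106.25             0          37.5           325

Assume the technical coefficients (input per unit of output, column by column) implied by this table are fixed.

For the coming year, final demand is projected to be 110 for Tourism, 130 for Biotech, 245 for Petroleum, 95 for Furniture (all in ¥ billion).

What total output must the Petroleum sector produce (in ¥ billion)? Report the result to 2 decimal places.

x_3 = 907.00

Technical coefficients a_ij = z_ij / X_j:
  a_11 = 438.75/975 = 0.45, a_21 = 341.25/975 = 0.35, a_31 = 97.5/975 = 0.10, a_41 = 0/975 = 0.00
  a_12 = 290/725 = 0.40, a_22 = 72.5/725 = 0.10, a_32 = 108.75/725 = 0.15, a_42 = 181.25/725 = 0.25
  a_13 = 63.75/425 = 0.15, a_23 = 21.25/425 = 0.05, a_33 = 106.25/425 = 0.25, a_43 = 106.25/425 = 0.25
  a_14 = 81.25/325 = 0.25, a_24 = 97.5/325 = 0.30, a_34 = 97.5/325 = 0.30, a_44 = 0/325 = 0.00
I − A =
  [   0.55    -0.40    -0.15    -0.25]
  [  -0.35     0.90    -0.05    -0.30]
  [  -0.10    -0.15     0.75    -0.30]
  [   0.00    -0.25    -0.25     1.00]
Compute the cofactors C_ij = (−1)^(i+j)·(3×3 minor ij) of I−A; the adjugate is their transpose:
adj(I−A) = Cᵀ =
  [ 0.528750   0.360000   0.233125   0.310125]
  [ 0.248750   0.350000   0.143125   0.210125]
  [ 0.161250   0.170000   0.291875   0.178875]
  [ 0.102500   0.130000   0.108750   0.238750]
det(I−A) = Σ_j (I−A)_1j·C_1j = (0.55)(0.528750) + (-0.40)(0.248750) + (-0.15)(0.161250) + (-0.25)(0.102500) = 0.1415
(I − A)⁻¹ = adj(I−A) / det(I−A) ≈
  [   3.7367     2.5442     1.6475     2.1917]
  [   1.7580     2.4735     1.0115     1.4850]
  [   1.1396     1.2014     2.0627     1.2641]
  [   0.7244     0.9187     0.7686     1.6873]
x = (I − A)⁻¹ d = adj(I−A)·d / det(I−A), with det(I−A) = 0.1415:
  x_1 = (0.528750·110 + 0.360000·130 + 0.233125·245 + 0.310125·95) / 0.1415 = 191.54 / 0.1415 ≈ 1353.64
  x_2 = (0.248750·110 + 0.350000·130 + 0.143125·245 + 0.210125·95) / 0.1415 = 127.89 / 0.1415 ≈ 903.82
  x_3 = (0.161250·110 + 0.170000·130 + 0.291875·245 + 0.178875·95) / 0.1415 = 128.34 / 0.1415 ≈ 907.00
  x_4 = (0.102500·110 + 0.130000·130 + 0.108750·245 + 0.238750·95) / 0.1415 = 77.50 / 0.1415 ≈ 547.70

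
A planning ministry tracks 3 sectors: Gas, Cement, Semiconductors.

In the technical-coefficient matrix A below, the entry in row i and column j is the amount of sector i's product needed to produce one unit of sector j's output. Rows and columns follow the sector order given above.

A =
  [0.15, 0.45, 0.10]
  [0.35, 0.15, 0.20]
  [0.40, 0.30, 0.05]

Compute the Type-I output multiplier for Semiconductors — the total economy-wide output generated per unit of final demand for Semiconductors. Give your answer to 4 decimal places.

m_3 = 2.3319

I − A =
  [   0.85    -0.45    -0.10]
  [  -0.35     0.85    -0.20]
  [  -0.40    -0.30     0.95]
Cofactors of I−A, C_ij = (−1)^(i+j)·(minor ij) (rows/columns in the sector order above):
  C_11 = (0.85)(0.95) − (-0.20)(-0.30) = 0.7475
  C_12 = −[(-0.35)(0.95) − (-0.20)(-0.40)] = 0.4125
  C_13 = (-0.35)(-0.30) − (0.85)(-0.40) = 0.4450
  C_21 = −[(-0.45)(0.95) − (-0.10)(-0.30)] = 0.4575
  C_22 = (0.85)(0.95) − (-0.10)(-0.40) = 0.7675
  C_23 = −[(0.85)(-0.30) − (-0.45)(-0.40)] = 0.4350
  C_31 = (-0.45)(-0.20) − (-0.10)(0.85) = 0.1750
  C_32 = −[(0.85)(-0.20) − (-0.10)(-0.35)] = 0.2050
  C_33 = (0.85)(0.85) − (-0.45)(-0.35) = 0.5650
det(I−A) = Σ_j (I−A)_1j·C_1j = (0.85)(0.7475) + (-0.45)(0.4125) + (-0.10)(0.4450) = 0.40525
adj(I−A) = Cᵀ =
  [ 0.7475   0.4575   0.1750]
  [ 0.4125   0.7675   0.2050]
  [ 0.4450   0.4350   0.5650]
(I − A)⁻¹ = adj(I−A) / det(I−A) ≈
  [   1.84454     1.12893     0.43183]
  [   1.01789     1.89389     0.50586]
  [   1.09809     1.07341     1.39420]
The output multiplier for sector j is the column-j sum of the Leontief inverse (I − A)⁻¹ = adj(I−A) / det(I−A).
Column 3 of adj(I−A): (0.1750, 0.2050, 0.5650); det(I−A) = 0.40525.
m_3 = (0.1750 + 0.2050 + 0.5650) / 0.40525 = 0.945 / 0.40525 ≈ 2.3319.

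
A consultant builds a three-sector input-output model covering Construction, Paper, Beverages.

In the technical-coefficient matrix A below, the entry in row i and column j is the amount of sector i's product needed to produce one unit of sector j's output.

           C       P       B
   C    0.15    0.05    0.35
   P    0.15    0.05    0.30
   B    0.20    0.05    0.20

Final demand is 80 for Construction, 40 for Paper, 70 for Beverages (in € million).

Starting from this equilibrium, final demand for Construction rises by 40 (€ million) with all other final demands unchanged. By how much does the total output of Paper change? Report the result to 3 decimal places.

Δx_P = 12.970

I − A =
  [   0.85    -0.05    -0.35]
  [  -0.15     0.95    -0.30]
  [  -0.20    -0.05     0.80]
Cofactors of I−A, C_ij = (−1)^(i+j)·(minor ij) (rows/columns in the sector order above):
  C_11 = (0.95)(0.80) − (-0.30)(-0.05) = 0.7450
  C_12 = −[(-0.15)(0.80) − (-0.30)(-0.20)] = 0.1800
  C_13 = (-0.15)(-0.05) − (0.95)(-0.20) = 0.1975
  C_21 = −[(-0.05)(0.80) − (-0.35)(-0.05)] = 0.0575
  C_22 = (0.85)(0.80) − (-0.35)(-0.20) = 0.6100
  C_23 = −[(0.85)(-0.05) − (-0.05)(-0.20)] = 0.0525
  C_31 = (-0.05)(-0.30) − (-0.35)(0.95) = 0.3475
  C_32 = −[(0.85)(-0.30) − (-0.35)(-0.15)] = 0.3075
  C_33 = (0.85)(0.95) − (-0.05)(-0.15) = 0.8000
det(I−A) = Σ_j (I−A)_1j·C_1j = (0.85)(0.7450) + (-0.05)(0.1800) + (-0.35)(0.1975) = 0.555125
adj(I−A) = Cᵀ =
  [ 0.7450   0.0575   0.3475]
  [ 0.1800   0.6100   0.3075]
  [ 0.1975   0.0525   0.8000]
(I − A)⁻¹ = adj(I−A) / det(I−A) ≈
  [   1.3420     0.1036     0.6260]
  [   0.3243     1.0989     0.5539]
  [   0.3558     0.0946     1.4411]
Δx = (I − A)⁻¹ Δd with Δd having +40 in the Construction component and 0 elsewhere.
So Δx_P = L_PC · (+40), where L_PC = adj(I−A)_PC / det(I−A) = 0.1800 / 0.555125.
Δx_P = 0.1800 × (+40) / 0.555125 = 7.20 / 0.555125 ≈ 12.970.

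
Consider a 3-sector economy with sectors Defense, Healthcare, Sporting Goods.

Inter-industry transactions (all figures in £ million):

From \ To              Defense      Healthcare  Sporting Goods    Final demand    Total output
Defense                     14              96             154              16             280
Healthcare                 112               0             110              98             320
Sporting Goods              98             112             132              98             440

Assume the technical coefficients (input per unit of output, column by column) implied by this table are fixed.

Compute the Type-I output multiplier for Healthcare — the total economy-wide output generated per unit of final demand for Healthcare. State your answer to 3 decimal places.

m_H = 4.373

Technical coefficients a_ij = z_ij / X_j:
  a_DD = 14/280 = 0.05, a_HD = 112/280 = 0.40, a_SD = 98/280 = 0.35
  a_DH = 96/320 = 0.30, a_HH = 0/320 = 0.00, a_SH = 112/320 = 0.35
  a_DS = 154/440 = 0.35, a_HS = 110/440 = 0.25, a_SS = 132/440 = 0.30
I − A =
  [   0.95    -0.30    -0.35]
  [  -0.40     1.00    -0.25]
  [  -0.35    -0.35     0.70]
Cofactors of I−A, C_ij = (−1)^(i+j)·(minor ij) (rows/columns in the sector order above):
  C_11 = (1.00)(0.70) − (-0.25)(-0.35) = 0.6125
  C_12 = −[(-0.40)(0.70) − (-0.25)(-0.35)] = 0.3675
  C_13 = (-0.40)(-0.35) − (1.00)(-0.35) = 0.4900
  C_21 = −[(-0.30)(0.70) − (-0.35)(-0.35)] = 0.3325
  C_22 = (0.95)(0.70) − (-0.35)(-0.35) = 0.5425
  C_23 = −[(0.95)(-0.35) − (-0.30)(-0.35)] = 0.4375
  C_31 = (-0.30)(-0.25) − (-0.35)(1.00) = 0.4250
  C_32 = −[(0.95)(-0.25) − (-0.35)(-0.40)] = 0.3775
  C_33 = (0.95)(1.00) − (-0.30)(-0.40) = 0.8300
det(I−A) = Σ_j (I−A)_1j·C_1j = (0.95)(0.6125) + (-0.30)(0.3675) + (-0.35)(0.4900) = 0.300125
adj(I−A) = Cᵀ =
  [ 0.6125   0.3325   0.4250]
  [ 0.3675   0.5425   0.3775]
  [ 0.4900   0.4375   0.8300]
(I − A)⁻¹ = adj(I−A) / det(I−A) ≈
  [   2.0408     1.1079     1.4161]
  [   1.2245     1.8076     1.2578]
  [   1.6327     1.4577     2.7655]
The output multiplier for sector j is the column-j sum of the Leontief inverse (I − A)⁻¹ = adj(I−A) / det(I−A).
Column H of adj(I−A): (0.3325, 0.5425, 0.4375); det(I−A) = 0.300125.
m_H = (0.3325 + 0.5425 + 0.4375) / 0.300125 = 1.3125 / 0.300125 ≈ 4.373.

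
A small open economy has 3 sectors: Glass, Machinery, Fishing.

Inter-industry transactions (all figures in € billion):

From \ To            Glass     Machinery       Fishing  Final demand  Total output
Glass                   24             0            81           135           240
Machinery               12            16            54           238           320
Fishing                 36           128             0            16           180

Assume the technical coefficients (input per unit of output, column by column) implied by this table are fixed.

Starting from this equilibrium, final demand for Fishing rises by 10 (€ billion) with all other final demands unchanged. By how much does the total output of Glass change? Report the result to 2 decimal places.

Technical coefficients a_ij = z_ij / X_j:
  a_GG = 24/240 = 0.10, a_MG = 12/240 = 0.05, a_FG = 36/240 = 0.15
  a_GM = 0/320 = 0.00, a_MM = 16/320 = 0.05, a_FM = 128/320 = 0.40
  a_GF = 81/180 = 0.45, a_MF = 54/180 = 0.30, a_FF = 0/180 = 0.00
I − A =
  [   0.90     0.00    -0.45]
  [  -0.05     0.95    -0.30]
  [  -0.15    -0.40     1.00]
Cofactors of I−A, C_ij = (−1)^(i+j)·(minor ij) (rows/columns in the sector order above):
  C_11 = (0.95)(1.00) − (-0.30)(-0.40) = 0.8300
  C_12 = −[(-0.05)(1.00) − (-0.30)(-0.15)] = 0.0950
  C_13 = (-0.05)(-0.40) − (0.95)(-0.15) = 0.1625
  C_21 = −[(0.00)(1.00) − (-0.45)(-0.40)] = 0.1800
  C_22 = (0.90)(1.00) − (-0.45)(-0.15) = 0.8325
  C_23 = −[(0.90)(-0.40) − (0.00)(-0.15)] = 0.3600
  C_31 = (0.00)(-0.30) − (-0.45)(0.95) = 0.4275
  C_32 = −[(0.90)(-0.30) − (-0.45)(-0.05)] = 0.2925
  C_33 = (0.90)(0.95) − (0.00)(-0.05) = 0.8550
det(I−A) = Σ_j (I−A)_1j·C_1j = (0.90)(0.8300) + (0.00)(0.0950) + (-0.45)(0.1625) = 0.673875
adj(I−A) = Cᵀ =
  [ 0.8300   0.1800   0.4275]
  [ 0.0950   0.8325   0.2925]
  [ 0.1625   0.3600   0.8550]
(I − A)⁻¹ = adj(I−A) / det(I−A) ≈
  [   1.2317     0.2671     0.6344]
  [   0.1410     1.2354     0.4341]
  [   0.2411     0.5342     1.2688]
Δx = (I − A)⁻¹ Δd with Δd having +10 in the Fishing component and 0 elsewhere.
So Δx_G = L_GF · (+10), where L_GF = adj(I−A)_GF / det(I−A) = 0.4275 / 0.673875.
Δx_G = 0.4275 × (+10) / 0.673875 = 4.275 / 0.673875 ≈ 6.34.

Δx_G = 6.34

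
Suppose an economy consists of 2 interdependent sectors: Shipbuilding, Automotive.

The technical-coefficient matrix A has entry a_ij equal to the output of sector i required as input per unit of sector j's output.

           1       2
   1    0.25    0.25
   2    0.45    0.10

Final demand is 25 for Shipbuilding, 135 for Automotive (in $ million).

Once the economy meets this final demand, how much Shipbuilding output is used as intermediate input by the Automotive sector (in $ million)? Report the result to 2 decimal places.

z_12 = 50.00

I − A =
  [   0.75    -0.25]
  [  -0.45     0.90]
det(I−A) = (0.75)(0.90) − (-0.25)(-0.45) = 0.5625
adj(I−A) = [[0.90, 0.25], [0.45, 0.75]]
(I − A)⁻¹ = adj(I−A) / det(I−A) ≈
  [   1.6000     0.4444]
  [   0.8000     1.3333]
First solve x = (I − A)⁻¹ d = adj(I−A)·d / det(I−A); in particular x_2 = (0.45·25 + 0.75·135) / 0.5625 = 112.50 / 0.5625 = 200.0000.
Intermediate flow from 1 to 2: z_12 = a_12 · x_2 = 0.25 × 112.50 / 0.5625 = 28.125 / 0.5625 = 50.00.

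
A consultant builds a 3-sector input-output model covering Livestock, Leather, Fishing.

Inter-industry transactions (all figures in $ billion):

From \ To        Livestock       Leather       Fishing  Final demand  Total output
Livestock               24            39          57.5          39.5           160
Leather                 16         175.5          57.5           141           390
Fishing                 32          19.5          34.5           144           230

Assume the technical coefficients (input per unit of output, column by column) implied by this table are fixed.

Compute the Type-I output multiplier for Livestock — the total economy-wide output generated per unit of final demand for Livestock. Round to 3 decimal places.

Technical coefficients a_ij = z_ij / X_j:
  a_11 = 24/160 = 0.15, a_21 = 16/160 = 0.10, a_31 = 32/160 = 0.20
  a_12 = 39/390 = 0.10, a_22 = 175.5/390 = 0.45, a_32 = 19.5/390 = 0.05
  a_13 = 57.5/230 = 0.25, a_23 = 57.5/230 = 0.25, a_33 = 34.5/230 = 0.15
I − A =
  [   0.85    -0.10    -0.25]
  [  -0.10     0.55    -0.25]
  [  -0.20    -0.05     0.85]
Cofactors of I−A, C_ij = (−1)^(i+j)·(minor ij) (rows/columns in the sector order above):
  C_11 = (0.55)(0.85) − (-0.25)(-0.05) = 0.4550
  C_12 = −[(-0.10)(0.85) − (-0.25)(-0.20)] = 0.1350
  C_13 = (-0.10)(-0.05) − (0.55)(-0.20) = 0.1150
  C_21 = −[(-0.10)(0.85) − (-0.25)(-0.05)] = 0.0975
  C_22 = (0.85)(0.85) − (-0.25)(-0.20) = 0.6725
  C_23 = −[(0.85)(-0.05) − (-0.10)(-0.20)] = 0.0625
  C_31 = (-0.10)(-0.25) − (-0.25)(0.55) = 0.1625
  C_32 = −[(0.85)(-0.25) − (-0.25)(-0.10)] = 0.2375
  C_33 = (0.85)(0.55) − (-0.10)(-0.10) = 0.4575
det(I−A) = Σ_j (I−A)_1j·C_1j = (0.85)(0.4550) + (-0.10)(0.1350) + (-0.25)(0.1150) = 0.3445
adj(I−A) = Cᵀ =
  [ 0.4550   0.0975   0.1625]
  [ 0.1350   0.6725   0.2375]
  [ 0.1150   0.0625   0.4575]
(I − A)⁻¹ = adj(I−A) / det(I−A) ≈
  [   1.3208     0.2830     0.4717]
  [   0.3919     1.9521     0.6894]
  [   0.3338     0.1814     1.3280]
The output multiplier for sector j is the column-j sum of the Leontief inverse (I − A)⁻¹ = adj(I−A) / det(I−A).
Column 1 of adj(I−A): (0.4550, 0.1350, 0.1150); det(I−A) = 0.3445.
m_1 = (0.4550 + 0.1350 + 0.1150) / 0.3445 = 0.705 / 0.3445 ≈ 2.046.

m_1 = 2.046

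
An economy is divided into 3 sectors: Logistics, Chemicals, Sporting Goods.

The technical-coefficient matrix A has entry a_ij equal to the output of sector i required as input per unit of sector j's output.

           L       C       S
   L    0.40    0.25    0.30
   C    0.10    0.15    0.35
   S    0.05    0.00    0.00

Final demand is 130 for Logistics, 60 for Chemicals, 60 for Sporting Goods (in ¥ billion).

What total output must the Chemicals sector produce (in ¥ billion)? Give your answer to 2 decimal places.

x_C = 138.45

I − A =
  [   0.60    -0.25    -0.30]
  [  -0.10     0.85    -0.35]
  [  -0.05     0.00     1.00]
Cofactors of I−A, C_ij = (−1)^(i+j)·(minor ij) (rows/columns in the sector order above):
  C_11 = (0.85)(1.00) − (-0.35)(0.00) = 0.8500
  C_12 = −[(-0.10)(1.00) − (-0.35)(-0.05)] = 0.1175
  C_13 = (-0.10)(0.00) − (0.85)(-0.05) = 0.0425
  C_21 = −[(-0.25)(1.00) − (-0.30)(0.00)] = 0.2500
  C_22 = (0.60)(1.00) − (-0.30)(-0.05) = 0.5850
  C_23 = −[(0.60)(0.00) − (-0.25)(-0.05)] = 0.0125
  C_31 = (-0.25)(-0.35) − (-0.30)(0.85) = 0.3425
  C_32 = −[(0.60)(-0.35) − (-0.30)(-0.10)] = 0.2400
  C_33 = (0.60)(0.85) − (-0.25)(-0.10) = 0.4850
det(I−A) = Σ_j (I−A)_1j·C_1j = (0.60)(0.8500) + (-0.25)(0.1175) + (-0.30)(0.0425) = 0.467875
adj(I−A) = Cᵀ =
  [ 0.8500   0.2500   0.3425]
  [ 0.1175   0.5850   0.2400]
  [ 0.0425   0.0125   0.4850]
(I − A)⁻¹ = adj(I−A) / det(I−A) ≈
  [   1.8167     0.5343     0.7320]
  [   0.2511     1.2503     0.5130]
  [   0.0908     0.0267     1.0366]
x = (I − A)⁻¹ d = adj(I−A)·d / det(I−A), with det(I−A) = 0.467875:
  x_L = (0.8500·130 + 0.2500·60 + 0.3425·60) / 0.467875 = 146.05 / 0.467875 ≈ 312.16
  x_C = (0.1175·130 + 0.5850·60 + 0.2400·60) / 0.467875 = 64.775 / 0.467875 ≈ 138.45
  x_S = (0.0425·130 + 0.0125·60 + 0.4850·60) / 0.467875 = 35.375 / 0.467875 ≈ 75.61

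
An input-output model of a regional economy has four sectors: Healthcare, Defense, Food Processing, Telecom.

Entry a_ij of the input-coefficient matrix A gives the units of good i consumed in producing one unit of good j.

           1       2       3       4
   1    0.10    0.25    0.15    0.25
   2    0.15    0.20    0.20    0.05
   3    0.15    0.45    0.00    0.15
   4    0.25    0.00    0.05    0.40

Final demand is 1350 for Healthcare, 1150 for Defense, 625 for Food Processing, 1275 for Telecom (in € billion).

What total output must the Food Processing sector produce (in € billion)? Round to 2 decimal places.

I − A =
  [   0.90    -0.25    -0.15    -0.25]
  [  -0.15     0.80    -0.20    -0.05]
  [  -0.15    -0.45     1.00    -0.15]
  [  -0.25     0.00    -0.05     0.60]
Compute the cofactors C_ij = (−1)^(i+j)·(3×3 minor ij) of I−A; the adjugate is their transpose:
adj(I−A) = Cᵀ =
  [ 0.418875   0.194250   0.112625   0.218875]
  [ 0.127250   0.449750   0.115000   0.119250]
  [ 0.148125   0.246750   0.356375   0.171375]
  [ 0.186875   0.101500   0.076625   0.565875]
det(I−A) = Σ_j (I−A)_1j·C_1j = (0.90)(0.418875) + (-0.25)(0.127250) + (-0.15)(0.148125) + (-0.25)(0.186875) = 0.2762375
(I − A)⁻¹ = adj(I−A) / det(I−A) ≈
  [   1.5164     0.7032     0.4077     0.7923]
  [   0.4607     1.6281     0.4163     0.4317]
  [   0.5362     0.8933     1.2901     0.6204]
  [   0.6765     0.3674     0.2774     2.0485]
x = (I − A)⁻¹ d = adj(I−A)·d / det(I−A), with det(I−A) = 0.2762375:
  x_1 = (0.418875·1350 + 0.194250·1150 + 0.112625·625 + 0.218875·1275) / 0.2762375 = 1138.325 / 0.2762375 ≈ 4120.82
  x_2 = (0.127250·1350 + 0.449750·1150 + 0.115000·625 + 0.119250·1275) / 0.2762375 = 912.91875 / 0.2762375 ≈ 3304.83
  x_3 = (0.148125·1350 + 0.246750·1150 + 0.356375·625 + 0.171375·1275) / 0.2762375 = 924.96875 / 0.2762375 ≈ 3348.45
  x_4 = (0.186875·1350 + 0.101500·1150 + 0.076625·625 + 0.565875·1275) / 0.2762375 = 1138.3875 / 0.2762375 ≈ 4121.05

x_3 = 3348.45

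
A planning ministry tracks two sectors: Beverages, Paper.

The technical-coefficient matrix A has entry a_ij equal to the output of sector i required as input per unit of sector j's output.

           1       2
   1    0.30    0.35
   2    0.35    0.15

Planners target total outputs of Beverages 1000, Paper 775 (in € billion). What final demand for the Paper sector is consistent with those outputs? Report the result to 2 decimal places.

I − A =
  [   0.70    -0.35]
  [  -0.35     0.85]
d = (I − A) x:
  d_1 = (+0.70)·1000 + (-0.35)·775 = 428.75
  d_2 = (-0.35)·1000 + (+0.85)·775 = 308.75

d_2 = 308.75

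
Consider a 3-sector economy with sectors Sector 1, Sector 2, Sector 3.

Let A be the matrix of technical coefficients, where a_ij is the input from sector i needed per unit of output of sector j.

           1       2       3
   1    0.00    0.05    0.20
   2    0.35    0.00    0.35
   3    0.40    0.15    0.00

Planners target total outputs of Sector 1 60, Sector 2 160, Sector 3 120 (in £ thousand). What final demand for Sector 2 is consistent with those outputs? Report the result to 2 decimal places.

I − A =
  [   1.00    -0.05    -0.20]
  [  -0.35     1.00    -0.35]
  [  -0.40    -0.15     1.00]
d = (I − A) x:
  d_1 = (+1.00)·60 + (-0.05)·160 + (-0.20)·120 = 28.00
  d_2 = (-0.35)·60 + (+1.00)·160 + (-0.35)·120 = 97.00
  d_3 = (-0.40)·60 + (-0.15)·160 + (+1.00)·120 = 72.00

d_2 = 97.00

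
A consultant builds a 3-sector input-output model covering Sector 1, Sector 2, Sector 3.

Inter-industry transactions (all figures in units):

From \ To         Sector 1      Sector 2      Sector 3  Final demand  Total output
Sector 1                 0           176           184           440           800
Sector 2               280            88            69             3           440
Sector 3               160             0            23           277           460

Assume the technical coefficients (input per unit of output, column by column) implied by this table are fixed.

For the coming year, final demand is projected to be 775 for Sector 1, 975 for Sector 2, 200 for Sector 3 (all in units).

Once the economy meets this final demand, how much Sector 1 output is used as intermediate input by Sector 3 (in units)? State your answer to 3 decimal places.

z_13 = 242.468

Technical coefficients a_ij = z_ij / X_j:
  a_11 = 0/800 = 0.00, a_21 = 280/800 = 0.35, a_31 = 160/800 = 0.20
  a_12 = 176/440 = 0.40, a_22 = 88/440 = 0.20, a_32 = 0/440 = 0.00
  a_13 = 184/460 = 0.40, a_23 = 69/460 = 0.15, a_33 = 23/460 = 0.05
I − A =
  [   1.00    -0.40    -0.40]
  [  -0.35     0.80    -0.15]
  [  -0.20     0.00     0.95]
Cofactors of I−A, C_ij = (−1)^(i+j)·(minor ij) (rows/columns in the sector order above):
  C_11 = (0.80)(0.95) − (-0.15)(0.00) = 0.7600
  C_12 = −[(-0.35)(0.95) − (-0.15)(-0.20)] = 0.3625
  C_13 = (-0.35)(0.00) − (0.80)(-0.20) = 0.1600
  C_21 = −[(-0.40)(0.95) − (-0.40)(0.00)] = 0.3800
  C_22 = (1.00)(0.95) − (-0.40)(-0.20) = 0.8700
  C_23 = −[(1.00)(0.00) − (-0.40)(-0.20)] = 0.0800
  C_31 = (-0.40)(-0.15) − (-0.40)(0.80) = 0.3800
  C_32 = −[(1.00)(-0.15) − (-0.40)(-0.35)] = 0.2900
  C_33 = (1.00)(0.80) − (-0.40)(-0.35) = 0.6600
det(I−A) = Σ_j (I−A)_1j·C_1j = (1.00)(0.7600) + (-0.40)(0.3625) + (-0.40)(0.1600) = 0.5510
adj(I−A) = Cᵀ =
  [ 0.7600   0.3800   0.3800]
  [ 0.3625   0.8700   0.2900]
  [ 0.1600   0.0800   0.6600]
(I − A)⁻¹ = adj(I−A) / det(I−A) ≈
  [   1.3793     0.6897     0.6897]
  [   0.6579     1.5789     0.5263]
  [   0.2904     0.1452     1.1978]
First solve x = (I − A)⁻¹ d = adj(I−A)·d / det(I−A); in particular x_3 = (0.1600·775 + 0.0800·975 + 0.6600·200) / 0.5510 = 334.00 / 0.5510 ≈ 606.17060.
Intermediate flow from 1 to 3: z_13 = a_13 · x_3 = 0.40 × 334.00 / 0.5510 = 133.60 / 0.5510 ≈ 242.468.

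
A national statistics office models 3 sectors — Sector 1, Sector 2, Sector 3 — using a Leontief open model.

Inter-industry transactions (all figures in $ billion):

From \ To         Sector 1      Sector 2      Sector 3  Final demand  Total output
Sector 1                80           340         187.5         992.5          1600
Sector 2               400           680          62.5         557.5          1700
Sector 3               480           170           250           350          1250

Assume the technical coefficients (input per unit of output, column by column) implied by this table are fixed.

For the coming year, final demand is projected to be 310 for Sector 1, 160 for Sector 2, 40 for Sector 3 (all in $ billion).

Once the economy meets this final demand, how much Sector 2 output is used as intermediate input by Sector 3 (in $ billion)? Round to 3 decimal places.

Technical coefficients a_ij = z_ij / X_j:
  a_11 = 80/1600 = 0.05, a_21 = 400/1600 = 0.25, a_31 = 480/1600 = 0.30
  a_12 = 340/1700 = 0.20, a_22 = 680/1700 = 0.40, a_32 = 170/1700 = 0.10
  a_13 = 187.5/1250 = 0.15, a_23 = 62.5/1250 = 0.05, a_33 = 250/1250 = 0.20
I − A =
  [   0.95    -0.20    -0.15]
  [  -0.25     0.60    -0.05]
  [  -0.30    -0.10     0.80]
Cofactors of I−A, C_ij = (−1)^(i+j)·(minor ij) (rows/columns in the sector order above):
  C_11 = (0.60)(0.80) − (-0.05)(-0.10) = 0.4750
  C_12 = −[(-0.25)(0.80) − (-0.05)(-0.30)] = 0.2150
  C_13 = (-0.25)(-0.10) − (0.60)(-0.30) = 0.2050
  C_21 = −[(-0.20)(0.80) − (-0.15)(-0.10)] = 0.1750
  C_22 = (0.95)(0.80) − (-0.15)(-0.30) = 0.7150
  C_23 = −[(0.95)(-0.10) − (-0.20)(-0.30)] = 0.1550
  C_31 = (-0.20)(-0.05) − (-0.15)(0.60) = 0.1000
  C_32 = −[(0.95)(-0.05) − (-0.15)(-0.25)] = 0.0850
  C_33 = (0.95)(0.60) − (-0.20)(-0.25) = 0.5200
det(I−A) = Σ_j (I−A)_1j·C_1j = (0.95)(0.4750) + (-0.20)(0.2150) + (-0.15)(0.2050) = 0.3775
adj(I−A) = Cᵀ =
  [ 0.4750   0.1750   0.1000]
  [ 0.2150   0.7150   0.0850]
  [ 0.2050   0.1550   0.5200]
(I − A)⁻¹ = adj(I−A) / det(I−A) ≈
  [   1.2583     0.4636     0.2649]
  [   0.5695     1.8940     0.2252]
  [   0.5430     0.4106     1.3775]
First solve x = (I − A)⁻¹ d = adj(I−A)·d / det(I−A); in particular x_3 = (0.2050·310 + 0.1550·160 + 0.5200·40) / 0.3775 = 109.15 / 0.3775 ≈ 289.13907.
Intermediate flow from 2 to 3: z_23 = a_23 · x_3 = 0.05 × 109.15 / 0.3775 = 5.4575 / 0.3775 ≈ 14.457.

z_23 = 14.457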